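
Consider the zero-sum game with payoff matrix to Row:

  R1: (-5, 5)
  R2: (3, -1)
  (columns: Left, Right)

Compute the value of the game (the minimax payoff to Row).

Row minima: R1 → -5, R2 → -1; maximin = -1.
Column maxima: Left → 3, Right → 5; minimax = 3.
-1 ≠ 3, so there is no saddle point; optimal play is mixed.
Let Row play R1 with probability p. Expected payoff against Left: (-5)p + 3(1−p) = −8p + 3; against Right: 5p + (-1)(1−p) = 6p − 1.
Setting these equal: −8p + 3 = 6p − 1 ⇒ −14p = -4 ⇒ p = 2/7, and the value is (-8)·(2/7) + 3 = 5/7.
For Column: with q = P(Left), equating R1's and R2's payoffs gives −10q + 5 = 4q − 1 ⇒ q = 3/7.

5/7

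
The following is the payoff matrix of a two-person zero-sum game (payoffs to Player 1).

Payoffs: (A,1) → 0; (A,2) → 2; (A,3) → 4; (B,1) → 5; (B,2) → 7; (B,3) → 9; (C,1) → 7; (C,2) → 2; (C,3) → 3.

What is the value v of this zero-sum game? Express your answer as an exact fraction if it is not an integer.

Row minima: A → 0, B → 5, C → 2; maximin = 5.
Column maxima: 1 → 7, 2 → 7, 3 → 9; minimax = 7.
5 ≠ 7, so there is no saddle point; optimal play is mixed.
A is strictly dominated by B, so Player 1 never plays it.
3 is strictly dominated by 2 (it gives Player 1 strictly more in every row), so Player 2 never plays it.
On the remaining 2×2 (B, C vs 1, 2):
Let Player 1 play B with probability p. Expected payoff against 1: 5p + 7(1−p) = −2p + 7; against 2: 7p + 2(1−p) = 5p + 2.
Setting these equal: −2p + 7 = 5p + 2 ⇒ −7p = -5 ⇒ p = 5/7, and the value is (-2)·(5/7) + 7 = 39/7.
For Player 2: with q = P(1), equating B's and C's payoffs gives −2q + 7 = 5q + 2 ⇒ q = 5/7.

39/7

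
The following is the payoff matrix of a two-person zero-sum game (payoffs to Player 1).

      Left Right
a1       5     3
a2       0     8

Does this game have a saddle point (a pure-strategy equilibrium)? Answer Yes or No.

No

Row minima: a1 → 3, a2 → 0; maximin = 3.
Column maxima: Left → 5, Right → 8; minimax = 5.
3 ≠ 5, so no pure-strategy equilibrium exists.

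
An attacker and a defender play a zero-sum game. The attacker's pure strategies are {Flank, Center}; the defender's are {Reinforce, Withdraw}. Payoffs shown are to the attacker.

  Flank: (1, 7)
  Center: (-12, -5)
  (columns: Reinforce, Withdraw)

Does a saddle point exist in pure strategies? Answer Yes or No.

Yes

Row minima: Flank → 1, Center → -12; maximin = 1.
Column maxima: Reinforce → 1, Withdraw → 7; minimax = 1.
maximin = minimax = 1, so a saddle point exists.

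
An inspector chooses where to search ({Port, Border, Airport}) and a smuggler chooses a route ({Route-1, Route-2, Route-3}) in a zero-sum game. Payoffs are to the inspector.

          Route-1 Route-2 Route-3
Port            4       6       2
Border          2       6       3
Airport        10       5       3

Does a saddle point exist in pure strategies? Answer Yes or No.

Row minima: Port → 2, Border → 2, Airport → 3; maximin = 3.
Column maxima: Route-1 → 10, Route-2 → 6, Route-3 → 3; minimax = 3.
maximin = minimax = 3, so a saddle point exists.

Yes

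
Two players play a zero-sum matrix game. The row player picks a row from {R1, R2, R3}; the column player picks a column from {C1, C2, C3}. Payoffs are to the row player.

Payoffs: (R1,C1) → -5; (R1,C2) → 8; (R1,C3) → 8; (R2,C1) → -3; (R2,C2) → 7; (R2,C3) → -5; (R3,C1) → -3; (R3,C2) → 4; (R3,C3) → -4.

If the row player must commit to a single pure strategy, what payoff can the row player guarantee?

Row minima: R1 → -5, R2 → -5, R3 → -4.
The best of these is -4.

-4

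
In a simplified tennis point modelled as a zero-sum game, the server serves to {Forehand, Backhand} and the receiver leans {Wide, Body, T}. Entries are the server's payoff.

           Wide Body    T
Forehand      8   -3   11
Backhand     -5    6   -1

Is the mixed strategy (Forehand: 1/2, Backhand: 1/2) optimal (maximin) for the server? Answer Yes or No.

Against Wide this mix gives (1/2)·8 + (1/2)·(-5) = 3/2.
Against Body this mix gives (1/2)·(-3) + (1/2)·6 = 3/2.
Against T this mix gives (1/2)·11 + (1/2)·(-1) = 5.
All of the receiver's active replies (Wide, Body) yield 3/2, and no column does worse for the server. The mix makes the receiver indifferent and guarantees 3/2, so it is optimal.

Yes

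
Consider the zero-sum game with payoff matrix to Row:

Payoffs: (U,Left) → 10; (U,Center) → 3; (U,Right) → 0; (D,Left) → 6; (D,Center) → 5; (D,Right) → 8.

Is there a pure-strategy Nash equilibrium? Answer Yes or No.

Row minima: U → 0, D → 5; maximin = 5.
Column maxima: Left → 10, Center → 5, Right → 8; minimax = 5.
maximin = minimax = 5, so a saddle point exists.

Yes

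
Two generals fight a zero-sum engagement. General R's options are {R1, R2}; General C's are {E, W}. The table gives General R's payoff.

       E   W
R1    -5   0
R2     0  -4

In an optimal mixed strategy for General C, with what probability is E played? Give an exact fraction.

Row minima: R1 → -5, R2 → -4; maximin = -4.
Column maxima: E → 0, W → 0; minimax = 0.
-4 ≠ 0, so there is no saddle point; optimal play is mixed.
Let General R play R1 with probability p. Expected payoff against E: (-5)p + 0(1−p) = −5p; against W: 0p + (-4)(1−p) = 4p − 4.
Setting these equal: −5p = 4p − 4 ⇒ −9p = -4 ⇒ p = 4/9, and the value is (-5)·(4/9) = -20/9.
For General C: with q = P(E), equating R1's and R2's payoffs gives −5q = 4q − 4 ⇒ q = 4/9.

4/9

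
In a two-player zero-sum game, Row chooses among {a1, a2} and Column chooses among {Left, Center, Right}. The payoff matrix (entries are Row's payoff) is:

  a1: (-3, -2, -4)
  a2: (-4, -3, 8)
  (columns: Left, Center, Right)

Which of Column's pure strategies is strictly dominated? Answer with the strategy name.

Left holds Row's payoff strictly below Center in every row: -3 < -2, -4 < -3.
So Center is strictly dominated for Column.

Center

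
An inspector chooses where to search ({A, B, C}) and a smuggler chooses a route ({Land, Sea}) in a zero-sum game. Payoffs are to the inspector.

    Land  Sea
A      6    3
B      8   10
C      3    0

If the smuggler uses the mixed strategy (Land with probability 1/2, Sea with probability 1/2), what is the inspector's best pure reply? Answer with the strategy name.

Expected payoff of A: (1/2)·6 + (1/2)·3 = 9/2.
Expected payoff of B: (1/2)·8 + (1/2)·10 = 9.
Expected payoff of C: (1/2)·3 + (1/2)·0 = 3/2.
The largest is 9, so the inspector's best response is B.

B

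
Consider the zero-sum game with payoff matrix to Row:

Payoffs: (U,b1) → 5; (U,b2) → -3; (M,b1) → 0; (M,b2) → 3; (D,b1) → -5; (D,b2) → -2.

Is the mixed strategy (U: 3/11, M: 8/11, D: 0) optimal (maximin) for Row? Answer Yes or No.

Yes

Against b1 this mix gives (3/11)·5 + (8/11)·0 = 15/11.
Against b2 this mix gives (3/11)·(-3) + (8/11)·3 = 15/11.
All of Column's active replies (b1, b2) yield 15/11, and no column does worse for Row. The mix makes Column indifferent and guarantees 15/11, so it is optimal.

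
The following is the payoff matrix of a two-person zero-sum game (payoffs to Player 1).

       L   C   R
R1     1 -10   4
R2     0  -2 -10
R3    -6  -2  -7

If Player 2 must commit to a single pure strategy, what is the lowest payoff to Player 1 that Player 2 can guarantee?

-2

Column maxima: L → 1, C → -2, R → 4.
The smallest of these is -2.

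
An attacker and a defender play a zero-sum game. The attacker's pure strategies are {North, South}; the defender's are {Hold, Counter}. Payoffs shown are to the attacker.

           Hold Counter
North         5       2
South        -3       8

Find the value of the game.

23/7

Row minima: North → 2, South → -3; maximin = 2.
Column maxima: Hold → 5, Counter → 8; minimax = 5.
2 ≠ 5, so there is no saddle point; optimal play is mixed.
Let the attacker play North with probability p. Expected payoff against Hold: 5p + (-3)(1−p) = 8p − 3; against Counter: 2p + 8(1−p) = −6p + 8.
Setting these equal: 8p − 3 = −6p + 8 ⇒ 14p = 11 ⇒ p = 11/14, and the value is (8)·(11/14) − 3 = 23/7.
For the defender: with q = P(Hold), equating North's and South's payoffs gives 3q + 2 = −11q + 8 ⇒ q = 3/7.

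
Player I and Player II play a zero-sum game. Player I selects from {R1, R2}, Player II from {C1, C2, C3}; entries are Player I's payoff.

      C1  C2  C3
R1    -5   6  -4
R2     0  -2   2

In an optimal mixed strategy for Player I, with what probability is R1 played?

2/13

Row minima: R1 → -5, R2 → -2; maximin = -2.
Column maxima: C1 → 0, C2 → 6, C3 → 2; minimax = 0.
-2 ≠ 0, so there is no saddle point; optimal play is mixed.
C3 is strictly dominated by C1 (it gives Player I strictly more in every row), so Player II never plays it.
On the remaining 2×2 (R1, R2 vs C1, C2):
Let Player I play R1 with probability p. Expected payoff against C1: (-5)p + 0(1−p) = −5p; against C2: 6p + (-2)(1−p) = 8p − 2.
Setting these equal: −5p = 8p − 2 ⇒ −13p = -2 ⇒ p = 2/13, and the value is (-5)·(2/13) = -10/13.
For Player II: with q = P(C1), equating R1's and R2's payoffs gives −11q + 6 = 2q − 2 ⇒ q = 8/13.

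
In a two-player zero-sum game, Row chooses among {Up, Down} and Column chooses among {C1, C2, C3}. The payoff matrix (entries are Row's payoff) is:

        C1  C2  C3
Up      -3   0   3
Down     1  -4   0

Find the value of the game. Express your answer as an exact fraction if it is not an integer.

Row minima: Up → -3, Down → -4; maximin = -3.
Column maxima: C1 → 1, C2 → 0, C3 → 3; minimax = 0.
-3 ≠ 0, so there is no saddle point; optimal play is mixed.
C3 is strictly dominated by C2 (it gives Row strictly more in every row), so Column never plays it.
On the remaining 2×2 (Up, Down vs C1, C2):
Let Row play Up with probability p. Expected payoff against C1: (-3)p + 1(1−p) = −4p + 1; against C2: 0p + (-4)(1−p) = 4p − 4.
Setting these equal: −4p + 1 = 4p − 4 ⇒ −8p = -5 ⇒ p = 5/8, and the value is (-4)·(5/8) + 1 = -3/2.
For Column: with q = P(C1), equating Up's and Down's payoffs gives −3q = 5q − 4 ⇒ q = 1/2.

-3/2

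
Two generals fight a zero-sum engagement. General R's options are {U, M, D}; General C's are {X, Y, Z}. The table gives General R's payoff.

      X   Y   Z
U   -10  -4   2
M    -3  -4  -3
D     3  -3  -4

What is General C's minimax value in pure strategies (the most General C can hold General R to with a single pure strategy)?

Column maxima: X → 3, Y → -3, Z → 2.
The smallest of these is -3.

-3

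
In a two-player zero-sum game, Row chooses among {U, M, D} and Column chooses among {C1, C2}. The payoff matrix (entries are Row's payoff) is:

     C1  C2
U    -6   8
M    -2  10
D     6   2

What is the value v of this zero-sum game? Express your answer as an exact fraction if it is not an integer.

Row minima: U → -6, M → -2, D → 2; maximin = 2.
Column maxima: C1 → 6, C2 → 10; minimax = 6.
2 ≠ 6, so there is no saddle point; optimal play is mixed.
U is strictly dominated by M, so Row never plays it.
On the remaining 2×2 (M, D vs C1, C2):
Let Row play M with probability p. Expected payoff against C1: (-2)p + 6(1−p) = −8p + 6; against C2: 10p + 2(1−p) = 8p + 2.
Setting these equal: −8p + 6 = 8p + 2 ⇒ −16p = -4 ⇒ p = 1/4, and the value is (-8)·(1/4) + 6 = 4.
For Column: with q = P(C1), equating M's and D's payoffs gives −12q + 10 = 4q + 2 ⇒ q = 1/2.

4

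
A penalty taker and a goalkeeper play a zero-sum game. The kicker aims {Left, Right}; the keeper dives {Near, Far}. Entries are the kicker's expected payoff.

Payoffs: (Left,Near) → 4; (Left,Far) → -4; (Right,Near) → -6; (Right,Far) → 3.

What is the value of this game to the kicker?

-12/17

Row minima: Left → -4, Right → -6; maximin = -4.
Column maxima: Near → 4, Far → 3; minimax = 3.
-4 ≠ 3, so there is no saddle point; optimal play is mixed.
Let the kicker play Left with probability p. Expected payoff against Near: 4p + (-6)(1−p) = 10p − 6; against Far: (-4)p + 3(1−p) = −7p + 3.
Setting these equal: 10p − 6 = −7p + 3 ⇒ 17p = 9 ⇒ p = 9/17, and the value is (10)·(9/17) − 6 = -12/17.
For the keeper: with q = P(Near), equating Left's and Right's payoffs gives 8q − 4 = −9q + 3 ⇒ q = 7/17.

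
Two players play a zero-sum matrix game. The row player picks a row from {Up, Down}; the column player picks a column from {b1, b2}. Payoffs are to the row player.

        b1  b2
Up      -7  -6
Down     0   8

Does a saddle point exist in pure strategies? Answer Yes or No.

Row minima: Up → -7, Down → 0; maximin = 0.
Column maxima: b1 → 0, b2 → 8; minimax = 0.
maximin = minimax = 0, so a saddle point exists.

Yes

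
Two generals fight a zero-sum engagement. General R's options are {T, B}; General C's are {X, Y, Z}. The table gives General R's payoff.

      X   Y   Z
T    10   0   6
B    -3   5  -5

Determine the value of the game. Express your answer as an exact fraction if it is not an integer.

15/8

Row minima: T → 0, B → -5; maximin = 0.
Column maxima: X → 10, Y → 5, Z → 6; minimax = 5.
0 ≠ 5, so there is no saddle point; optimal play is mixed.
X is strictly dominated by Z (it gives General R strictly more in every row), so General C never plays it.
On the remaining 2×2 (T, B vs Y, Z):
Let General R play T with probability p. Expected payoff against Y: 0p + 5(1−p) = −5p + 5; against Z: 6p + (-5)(1−p) = 11p − 5.
Setting these equal: −5p + 5 = 11p − 5 ⇒ −16p = -10 ⇒ p = 5/8, and the value is (-5)·(5/8) + 5 = 15/8.
For General C: with q = P(Y), equating T's and B's payoffs gives −6q + 6 = 10q − 5 ⇒ q = 11/16.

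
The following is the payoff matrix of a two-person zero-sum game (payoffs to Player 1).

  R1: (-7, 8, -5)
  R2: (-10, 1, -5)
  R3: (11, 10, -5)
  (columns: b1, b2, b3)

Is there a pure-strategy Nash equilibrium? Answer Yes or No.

Row minima: R1 → -7, R2 → -10, R3 → -5; maximin = -5.
Column maxima: b1 → 11, b2 → 10, b3 → -5; minimax = -5.
maximin = minimax = -5, so a saddle point exists.

Yes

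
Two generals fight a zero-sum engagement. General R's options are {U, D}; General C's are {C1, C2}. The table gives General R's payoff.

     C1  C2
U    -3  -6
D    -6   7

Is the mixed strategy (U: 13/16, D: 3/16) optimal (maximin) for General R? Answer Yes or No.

Against C1 this mix gives (13/16)·(-3) + (3/16)·(-6) = -57/16.
Against C2 this mix gives (13/16)·(-6) + (3/16)·7 = -57/16.
All of General C's active replies (C1, C2) yield -57/16, and no column does worse for General R. The mix makes General C indifferent and guarantees -57/16, so it is optimal.

Yes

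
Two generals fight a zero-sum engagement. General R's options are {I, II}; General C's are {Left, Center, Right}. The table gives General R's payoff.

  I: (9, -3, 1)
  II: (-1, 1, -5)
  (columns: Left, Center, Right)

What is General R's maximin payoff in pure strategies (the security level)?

-3

Row minima: I → -3, II → -5.
The best of these is -3.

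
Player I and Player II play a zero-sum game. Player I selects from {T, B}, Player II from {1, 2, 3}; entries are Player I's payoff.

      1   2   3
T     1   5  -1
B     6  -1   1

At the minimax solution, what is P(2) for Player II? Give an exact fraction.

Row minima: T → -1, B → -1; maximin = -1.
Column maxima: 1 → 6, 2 → 5, 3 → 1; minimax = 1.
-1 ≠ 1, so there is no saddle point; optimal play is mixed.
1 is strictly dominated by 3 (it gives Player I strictly more in every row), so Player II never plays it.
On the remaining 2×2 (T, B vs 2, 3):
Let Player I play T with probability p. Expected payoff against 2: 5p + (-1)(1−p) = 6p − 1; against 3: (-1)p + 1(1−p) = −2p + 1.
Setting these equal: 6p − 1 = −2p + 1 ⇒ 8p = 2 ⇒ p = 1/4, and the value is (6)·(1/4) − 1 = 1/2.
For Player II: with q = P(2), equating T's and B's payoffs gives 6q − 1 = −2q + 1 ⇒ q = 1/4.

1/4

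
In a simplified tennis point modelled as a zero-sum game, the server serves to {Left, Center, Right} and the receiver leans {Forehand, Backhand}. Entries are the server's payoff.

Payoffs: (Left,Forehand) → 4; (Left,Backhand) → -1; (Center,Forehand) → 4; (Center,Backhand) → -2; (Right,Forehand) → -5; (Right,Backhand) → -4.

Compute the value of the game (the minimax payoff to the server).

Row minima: Left → -1, Center → -2, Right → -5; maximin = -1.
Column maxima: Forehand → 4, Backhand → -1; minimax = -1.
Since maximin = minimax = -1, there is a saddle point and the value is -1.

-1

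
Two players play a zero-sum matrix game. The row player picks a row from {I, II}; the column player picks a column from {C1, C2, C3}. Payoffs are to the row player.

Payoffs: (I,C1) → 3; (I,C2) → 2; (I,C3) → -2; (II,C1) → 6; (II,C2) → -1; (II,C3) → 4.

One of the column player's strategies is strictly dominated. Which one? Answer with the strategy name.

C2 holds the row player's payoff strictly below C1 in every row: 2 < 3, -1 < 6.
So C1 is strictly dominated for the column player.

C1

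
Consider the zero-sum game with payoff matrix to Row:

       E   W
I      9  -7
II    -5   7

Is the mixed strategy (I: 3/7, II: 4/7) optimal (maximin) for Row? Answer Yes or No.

Yes

Against E this mix gives (3/7)·9 + (4/7)·(-5) = 1.
Against W this mix gives (3/7)·(-7) + (4/7)·7 = 1.
All of Column's active replies (E, W) yield 1, and no column does worse for Row. The mix makes Column indifferent and guarantees 1, so it is optimal.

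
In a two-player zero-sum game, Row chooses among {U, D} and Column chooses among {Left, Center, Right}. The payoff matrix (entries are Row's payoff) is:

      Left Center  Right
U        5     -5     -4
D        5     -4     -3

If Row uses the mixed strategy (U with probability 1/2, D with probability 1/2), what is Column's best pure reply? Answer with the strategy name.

If Column plays Left, Row's expected payoff is (1/2)·5 + (1/2)·5 = 5.
If Column plays Center, Row's expected payoff is (1/2)·(-5) + (1/2)·(-4) = -9/2.
If Column plays Right, Row's expected payoff is (1/2)·(-4) + (1/2)·(-3) = -7/2.
Column minimizes Row's payoff; the smallest is -9/2, so the best response is Center.

Center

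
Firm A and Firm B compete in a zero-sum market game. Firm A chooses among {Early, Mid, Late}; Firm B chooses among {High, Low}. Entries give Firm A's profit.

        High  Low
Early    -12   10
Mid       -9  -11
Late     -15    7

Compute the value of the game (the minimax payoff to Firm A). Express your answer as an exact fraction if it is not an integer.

Row minima: Early → -12, Mid → -11, Late → -15; maximin = -11.
Column maxima: High → -9, Low → 10; minimax = -9.
-11 ≠ -9, so there is no saddle point; optimal play is mixed.
Late is strictly dominated by Early, so Firm A never plays it.
On the remaining 2×2 (Early, Mid vs High, Low):
Let Firm A play Early with probability p. Expected payoff against High: (-12)p + (-9)(1−p) = −3p − 9; against Low: 10p + (-11)(1−p) = 21p − 11.
Setting these equal: −3p − 9 = 21p − 11 ⇒ −24p = -2 ⇒ p = 1/12, and the value is (-3)·(1/12) − 9 = -37/4.
For Firm B: with q = P(High), equating Early's and Mid's payoffs gives −22q + 10 = 2q − 11 ⇒ q = 7/8.

-37/4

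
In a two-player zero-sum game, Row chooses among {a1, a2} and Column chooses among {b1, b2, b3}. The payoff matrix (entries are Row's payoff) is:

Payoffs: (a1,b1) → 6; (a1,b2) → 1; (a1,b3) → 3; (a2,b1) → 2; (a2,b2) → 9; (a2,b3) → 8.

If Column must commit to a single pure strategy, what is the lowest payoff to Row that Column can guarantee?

6

Column maxima: b1 → 6, b2 → 9, b3 → 8.
The smallest of these is 6.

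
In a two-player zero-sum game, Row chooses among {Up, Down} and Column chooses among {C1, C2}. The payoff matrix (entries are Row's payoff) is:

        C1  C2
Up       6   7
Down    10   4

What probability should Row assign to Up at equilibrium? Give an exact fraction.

6/7

Row minima: Up → 6, Down → 4; maximin = 6.
Column maxima: C1 → 10, C2 → 7; minimax = 7.
6 ≠ 7, so there is no saddle point; optimal play is mixed.
Let Row play Up with probability p. Expected payoff against C1: 6p + 10(1−p) = −4p + 10; against C2: 7p + 4(1−p) = 3p + 4.
Setting these equal: −4p + 10 = 3p + 4 ⇒ −7p = -6 ⇒ p = 6/7, and the value is (-4)·(6/7) + 10 = 46/7.
For Column: with q = P(C1), equating Up's and Down's payoffs gives −q + 7 = 6q + 4 ⇒ q = 3/7.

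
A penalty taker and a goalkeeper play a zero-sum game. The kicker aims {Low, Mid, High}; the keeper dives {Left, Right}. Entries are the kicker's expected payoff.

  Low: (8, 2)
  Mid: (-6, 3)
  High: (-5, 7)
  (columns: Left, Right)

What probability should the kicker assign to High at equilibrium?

1/3

Row minima: Low → 2, Mid → -6, High → -5; maximin = 2.
Column maxima: Left → 8, Right → 7; minimax = 7.
2 ≠ 7, so there is no saddle point; optimal play is mixed.
Mid is strictly dominated by High, so the kicker never plays it.
On the remaining 2×2 (Low, High vs Left, Right):
Let the kicker play Low with probability p. Expected payoff against Left: 8p + (-5)(1−p) = 13p − 5; against Right: 2p + 7(1−p) = −5p + 7.
Setting these equal: 13p − 5 = −5p + 7 ⇒ 18p = 12 ⇒ p = 2/3, and the value is (13)·(2/3) − 5 = 11/3.
For the keeper: with q = P(Left), equating Low's and High's payoffs gives 6q + 2 = −12q + 7 ⇒ q = 5/18.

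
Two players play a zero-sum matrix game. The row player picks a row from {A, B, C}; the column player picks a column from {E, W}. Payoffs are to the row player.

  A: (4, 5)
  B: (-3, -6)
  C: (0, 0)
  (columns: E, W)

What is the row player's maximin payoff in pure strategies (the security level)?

4

Row minima: A → 4, B → -6, C → 0.
The best of these is 4.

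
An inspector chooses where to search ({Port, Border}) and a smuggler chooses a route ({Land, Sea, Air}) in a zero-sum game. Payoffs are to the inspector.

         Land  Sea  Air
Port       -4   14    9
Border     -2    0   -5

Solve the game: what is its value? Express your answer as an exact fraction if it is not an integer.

-19/8

Row minima: Port → -4, Border → -5; maximin = -4.
Column maxima: Land → -2, Sea → 14, Air → 9; minimax = -2.
-4 ≠ -2, so there is no saddle point; optimal play is mixed.
Sea is strictly dominated by Land (it gives the inspector strictly more in every row), so the smuggler never plays it.
On the remaining 2×2 (Port, Border vs Land, Air):
Let the inspector play Port with probability p. Expected payoff against Land: (-4)p + (-2)(1−p) = −2p − 2; against Air: 9p + (-5)(1−p) = 14p − 5.
Setting these equal: −2p − 2 = 14p − 5 ⇒ −16p = -3 ⇒ p = 3/16, and the value is (-2)·(3/16) − 2 = -19/8.
For the smuggler: with q = P(Land), equating Port's and Border's payoffs gives −13q + 9 = 3q − 5 ⇒ q = 7/8.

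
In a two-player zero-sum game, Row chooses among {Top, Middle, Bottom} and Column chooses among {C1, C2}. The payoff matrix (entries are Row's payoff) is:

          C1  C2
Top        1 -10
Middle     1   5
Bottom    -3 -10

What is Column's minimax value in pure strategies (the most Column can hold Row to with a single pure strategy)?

1

Column maxima: C1 → 1, C2 → 5.
The smallest of these is 1.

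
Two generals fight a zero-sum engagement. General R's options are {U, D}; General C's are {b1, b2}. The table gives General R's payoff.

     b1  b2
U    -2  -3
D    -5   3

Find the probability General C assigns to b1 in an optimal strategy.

Row minima: U → -3, D → -5; maximin = -3.
Column maxima: b1 → -2, b2 → 3; minimax = -2.
-3 ≠ -2, so there is no saddle point; optimal play is mixed.
Let General R play U with probability p. Expected payoff against b1: (-2)p + (-5)(1−p) = 3p − 5; against b2: (-3)p + 3(1−p) = −6p + 3.
Setting these equal: 3p − 5 = −6p + 3 ⇒ 9p = 8 ⇒ p = 8/9, and the value is (3)·(8/9) − 5 = -7/3.
For General C: with q = P(b1), equating U's and D's payoffs gives q − 3 = −8q + 3 ⇒ q = 2/3.

2/3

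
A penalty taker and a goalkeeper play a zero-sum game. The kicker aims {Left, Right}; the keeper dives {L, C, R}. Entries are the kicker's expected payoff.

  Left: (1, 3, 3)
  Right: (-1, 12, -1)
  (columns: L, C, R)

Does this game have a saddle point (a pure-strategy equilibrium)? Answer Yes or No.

Row minima: Left → 1, Right → -1; maximin = 1.
Column maxima: L → 1, C → 12, R → 3; minimax = 1.
maximin = minimax = 1, so a saddle point exists.

Yes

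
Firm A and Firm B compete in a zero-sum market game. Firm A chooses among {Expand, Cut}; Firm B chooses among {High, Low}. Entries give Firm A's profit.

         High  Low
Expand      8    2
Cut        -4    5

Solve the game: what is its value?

Row minima: Expand → 2, Cut → -4; maximin = 2.
Column maxima: High → 8, Low → 5; minimax = 5.
2 ≠ 5, so there is no saddle point; optimal play is mixed.
Let Firm A play Expand with probability p. Expected payoff against High: 8p + (-4)(1−p) = 12p − 4; against Low: 2p + 5(1−p) = −3p + 5.
Setting these equal: 12p − 4 = −3p + 5 ⇒ 15p = 9 ⇒ p = 3/5, and the value is (12)·(3/5) − 4 = 16/5.
For Firm B: with q = P(High), equating Expand's and Cut's payoffs gives 6q + 2 = −9q + 5 ⇒ q = 1/5.

16/5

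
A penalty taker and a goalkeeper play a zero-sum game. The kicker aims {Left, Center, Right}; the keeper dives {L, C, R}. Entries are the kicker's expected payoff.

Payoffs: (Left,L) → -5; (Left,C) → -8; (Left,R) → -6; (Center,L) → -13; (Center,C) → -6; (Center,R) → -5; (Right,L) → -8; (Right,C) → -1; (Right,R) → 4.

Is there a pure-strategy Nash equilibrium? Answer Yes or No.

Row minima: Left → -8, Center → -13, Right → -8; maximin = -8.
Column maxima: L → -5, C → -1, R → 4; minimax = -5.
-8 ≠ -5, so no pure-strategy equilibrium exists.

No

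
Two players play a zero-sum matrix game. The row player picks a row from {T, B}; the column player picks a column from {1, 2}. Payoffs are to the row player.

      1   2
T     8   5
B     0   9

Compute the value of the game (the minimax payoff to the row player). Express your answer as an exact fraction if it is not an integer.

6

Row minima: T → 5, B → 0; maximin = 5.
Column maxima: 1 → 8, 2 → 9; minimax = 8.
5 ≠ 8, so there is no saddle point; optimal play is mixed.
Let the row player play T with probability p. Expected payoff against 1: 8p + 0(1−p) = 8p; against 2: 5p + 9(1−p) = −4p + 9.
Setting these equal: 8p = −4p + 9 ⇒ 12p = 9 ⇒ p = 3/4, and the value is (8)·(3/4) = 6.
For the column player: with q = P(1), equating T's and B's payoffs gives 3q + 5 = −9q + 9 ⇒ q = 1/3.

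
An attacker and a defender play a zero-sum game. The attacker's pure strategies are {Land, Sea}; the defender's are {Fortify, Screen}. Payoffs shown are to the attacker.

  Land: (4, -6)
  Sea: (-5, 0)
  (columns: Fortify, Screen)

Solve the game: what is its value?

Row minima: Land → -6, Sea → -5; maximin = -5.
Column maxima: Fortify → 4, Screen → 0; minimax = 0.
-5 ≠ 0, so there is no saddle point; optimal play is mixed.
Let the attacker play Land with probability p. Expected payoff against Fortify: 4p + (-5)(1−p) = 9p − 5; against Screen: (-6)p + 0(1−p) = −6p.
Setting these equal: 9p − 5 = −6p ⇒ 15p = 5 ⇒ p = 1/3, and the value is (9)·(1/3) − 5 = -2.
For the defender: with q = P(Fortify), equating Land's and Sea's payoffs gives 10q − 6 = −5q ⇒ q = 2/5.

-2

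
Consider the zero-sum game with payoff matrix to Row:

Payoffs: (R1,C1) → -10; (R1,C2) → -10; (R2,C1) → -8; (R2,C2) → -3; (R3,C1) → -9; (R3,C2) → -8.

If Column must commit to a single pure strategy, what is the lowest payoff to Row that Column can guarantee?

-8

Column maxima: C1 → -8, C2 → -3.
The smallest of these is -8.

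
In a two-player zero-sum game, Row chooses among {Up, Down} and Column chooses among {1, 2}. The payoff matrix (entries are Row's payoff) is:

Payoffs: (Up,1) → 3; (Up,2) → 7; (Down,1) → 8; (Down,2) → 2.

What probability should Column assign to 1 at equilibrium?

Row minima: Up → 3, Down → 2; maximin = 3.
Column maxima: 1 → 8, 2 → 7; minimax = 7.
3 ≠ 7, so there is no saddle point; optimal play is mixed.
Let Row play Up with probability p. Expected payoff against 1: 3p + 8(1−p) = −5p + 8; against 2: 7p + 2(1−p) = 5p + 2.
Setting these equal: −5p + 8 = 5p + 2 ⇒ −10p = -6 ⇒ p = 3/5, and the value is (-5)·(3/5) + 8 = 5.
For Column: with q = P(1), equating Up's and Down's payoffs gives −4q + 7 = 6q + 2 ⇒ q = 1/2.

1/2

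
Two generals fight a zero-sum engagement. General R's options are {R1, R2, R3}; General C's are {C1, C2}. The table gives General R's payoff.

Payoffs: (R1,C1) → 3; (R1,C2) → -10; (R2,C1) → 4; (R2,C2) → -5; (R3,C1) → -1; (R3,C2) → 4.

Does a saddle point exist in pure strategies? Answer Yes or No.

No

Row minima: R1 → -10, R2 → -5, R3 → -1; maximin = -1.
Column maxima: C1 → 4, C2 → 4; minimax = 4.
-1 ≠ 4, so no pure-strategy equilibrium exists.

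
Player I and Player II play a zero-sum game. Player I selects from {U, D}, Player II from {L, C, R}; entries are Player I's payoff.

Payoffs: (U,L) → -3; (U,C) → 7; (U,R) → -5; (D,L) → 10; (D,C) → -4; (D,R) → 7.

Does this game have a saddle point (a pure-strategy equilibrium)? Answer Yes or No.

Row minima: U → -5, D → -4; maximin = -4.
Column maxima: L → 10, C → 7, R → 7; minimax = 7.
-4 ≠ 7, so no pure-strategy equilibrium exists.

No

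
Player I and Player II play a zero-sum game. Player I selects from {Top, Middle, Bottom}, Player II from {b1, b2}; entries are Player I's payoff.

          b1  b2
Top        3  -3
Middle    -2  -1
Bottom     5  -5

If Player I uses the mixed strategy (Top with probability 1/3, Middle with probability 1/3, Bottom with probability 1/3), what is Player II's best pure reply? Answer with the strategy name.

If Player II plays b1, Player I's expected payoff is (1/3)·3 + (1/3)·(-2) + (1/3)·5 = 2.
If Player II plays b2, Player I's expected payoff is (1/3)·(-3) + (1/3)·(-1) + (1/3)·(-5) = -3.
Player II minimizes Player I's payoff; the smallest is -3, so the best response is b2.

b2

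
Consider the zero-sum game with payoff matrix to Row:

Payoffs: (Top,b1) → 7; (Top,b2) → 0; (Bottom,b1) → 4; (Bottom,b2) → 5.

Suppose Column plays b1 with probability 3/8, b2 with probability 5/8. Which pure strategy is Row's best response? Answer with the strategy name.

Bottom

Expected payoff of Top: (3/8)·7 + (5/8)·0 = 21/8.
Expected payoff of Bottom: (3/8)·4 + (5/8)·5 = 37/8.
The largest is 37/8, so Row's best response is Bottom.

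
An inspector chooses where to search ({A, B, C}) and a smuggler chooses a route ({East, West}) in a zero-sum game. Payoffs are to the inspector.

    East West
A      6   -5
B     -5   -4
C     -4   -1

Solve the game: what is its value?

Row minima: A → -5, B → -5, C → -4; maximin = -4.
Column maxima: East → 6, West → -1; minimax = -1.
-4 ≠ -1, so there is no saddle point; optimal play is mixed.
B is strictly dominated by C, so the inspector never plays it.
On the remaining 2×2 (A, C vs East, West):
Let the inspector play A with probability p. Expected payoff against East: 6p + (-4)(1−p) = 10p − 4; against West: (-5)p + (-1)(1−p) = −4p − 1.
Setting these equal: 10p − 4 = −4p − 1 ⇒ 14p = 3 ⇒ p = 3/14, and the value is (10)·(3/14) − 4 = -13/7.
For the smuggler: with q = P(East), equating A's and C's payoffs gives 11q − 5 = −3q − 1 ⇒ q = 2/7.

-13/7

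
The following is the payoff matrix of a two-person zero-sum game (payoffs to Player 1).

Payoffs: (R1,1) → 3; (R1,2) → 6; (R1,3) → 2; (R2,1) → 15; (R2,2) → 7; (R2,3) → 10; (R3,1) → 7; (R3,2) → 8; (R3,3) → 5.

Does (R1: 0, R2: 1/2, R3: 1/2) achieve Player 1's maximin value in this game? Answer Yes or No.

Against 1 this mix gives (1/2)·15 + (1/2)·7 = 11.
Against 2 this mix gives (1/2)·7 + (1/2)·8 = 15/2.
Against 3 this mix gives (1/2)·10 + (1/2)·5 = 15/2.
All of Player 2's active replies (2, 3) yield 15/2, and no column does worse for Player 1. The mix makes Player 2 indifferent and guarantees 15/2, so it is optimal.

Yes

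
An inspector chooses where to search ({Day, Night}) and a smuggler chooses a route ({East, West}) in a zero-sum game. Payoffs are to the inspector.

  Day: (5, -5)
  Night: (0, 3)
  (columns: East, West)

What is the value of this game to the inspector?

15/13

Row minima: Day → -5, Night → 0; maximin = 0.
Column maxima: East → 5, West → 3; minimax = 3.
0 ≠ 3, so there is no saddle point; optimal play is mixed.
Let the inspector play Day with probability p. Expected payoff against East: 5p + 0(1−p) = 5p; against West: (-5)p + 3(1−p) = −8p + 3.
Setting these equal: 5p = −8p + 3 ⇒ 13p = 3 ⇒ p = 3/13, and the value is (5)·(3/13) = 15/13.
For the smuggler: with q = P(East), equating Day's and Night's payoffs gives 10q − 5 = −3q + 3 ⇒ q = 8/13.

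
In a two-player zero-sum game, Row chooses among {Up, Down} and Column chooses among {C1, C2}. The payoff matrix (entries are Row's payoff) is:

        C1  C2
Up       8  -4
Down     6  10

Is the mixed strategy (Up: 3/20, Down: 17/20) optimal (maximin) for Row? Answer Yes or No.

Against C1 this mix gives (3/20)·8 + (17/20)·6 = 63/10.
Against C2 this mix gives (3/20)·(-4) + (17/20)·10 = 79/10.
Column will play C1, holding Row to 63/10. Shifting weight toward the row that does better against C1 would raise this floor (the equalizing mix achieves 13/2 against both C1 and C2), so the proposed strategy is not optimal.

No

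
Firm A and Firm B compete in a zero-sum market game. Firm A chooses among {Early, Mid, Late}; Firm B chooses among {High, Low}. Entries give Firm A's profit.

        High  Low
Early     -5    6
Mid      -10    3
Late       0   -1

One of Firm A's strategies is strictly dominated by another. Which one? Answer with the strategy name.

Early gives a strictly higher payoff than Mid against every column: -5 > -10, 6 > 3.
So Mid is strictly dominated and Firm A never plays it.

Mid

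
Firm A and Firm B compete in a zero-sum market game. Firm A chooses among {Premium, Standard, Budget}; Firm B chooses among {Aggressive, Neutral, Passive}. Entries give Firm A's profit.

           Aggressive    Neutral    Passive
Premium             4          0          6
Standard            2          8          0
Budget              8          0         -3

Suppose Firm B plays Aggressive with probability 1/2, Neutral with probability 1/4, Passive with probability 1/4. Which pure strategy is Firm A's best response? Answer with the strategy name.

Premium

Expected payoff of Premium: (1/2)·4 + (1/4)·0 + (1/4)·6 = 7/2.
Expected payoff of Standard: (1/2)·2 + (1/4)·8 + (1/4)·0 = 3.
Expected payoff of Budget: (1/2)·8 + (1/4)·0 + (1/4)·(-3) = 13/4.
The largest is 7/2, so Firm A's best response is Premium.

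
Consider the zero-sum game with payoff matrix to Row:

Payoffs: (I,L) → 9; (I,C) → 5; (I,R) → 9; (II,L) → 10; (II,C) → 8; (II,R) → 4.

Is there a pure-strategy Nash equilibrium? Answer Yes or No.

Row minima: I → 5, II → 4; maximin = 5.
Column maxima: L → 10, C → 8, R → 9; minimax = 8.
5 ≠ 8, so no pure-strategy equilibrium exists.

No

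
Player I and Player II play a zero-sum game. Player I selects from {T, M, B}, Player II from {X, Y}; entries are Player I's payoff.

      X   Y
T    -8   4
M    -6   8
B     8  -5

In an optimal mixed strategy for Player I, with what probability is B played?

14/27

Row minima: T → -8, M → -6, B → -5; maximin = -5.
Column maxima: X → 8, Y → 8; minimax = 8.
-5 ≠ 8, so there is no saddle point; optimal play is mixed.
T is strictly dominated by M, so Player I never plays it.
On the remaining 2×2 (M, B vs X, Y):
Let Player I play M with probability p. Expected payoff against X: (-6)p + 8(1−p) = −14p + 8; against Y: 8p + (-5)(1−p) = 13p − 5.
Setting these equal: −14p + 8 = 13p − 5 ⇒ −27p = -13 ⇒ p = 13/27, and the value is (-14)·(13/27) + 8 = 34/27.
For Player II: with q = P(X), equating M's and B's payoffs gives −14q + 8 = 13q − 5 ⇒ q = 13/27.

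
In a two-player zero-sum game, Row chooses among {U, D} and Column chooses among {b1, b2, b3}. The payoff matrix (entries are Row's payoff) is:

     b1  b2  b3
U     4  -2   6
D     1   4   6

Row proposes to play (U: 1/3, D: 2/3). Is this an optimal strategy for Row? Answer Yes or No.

Yes

Against b1 this mix gives (1/3)·4 + (2/3)·1 = 2.
Against b2 this mix gives (1/3)·(-2) + (2/3)·4 = 2.
Against b3 this mix gives (1/3)·6 + (2/3)·6 = 6.
All of Column's active replies (b1, b2) yield 2, and no column does worse for Row. The mix makes Column indifferent and guarantees 2, so it is optimal.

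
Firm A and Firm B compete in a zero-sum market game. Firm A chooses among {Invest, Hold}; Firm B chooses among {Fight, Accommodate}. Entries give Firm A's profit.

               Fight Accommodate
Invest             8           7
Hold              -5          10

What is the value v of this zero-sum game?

Row minima: Invest → 7, Hold → -5; maximin = 7.
Column maxima: Fight → 8, Accommodate → 10; minimax = 8.
7 ≠ 8, so there is no saddle point; optimal play is mixed.
Let Firm A play Invest with probability p. Expected payoff against Fight: 8p + (-5)(1−p) = 13p − 5; against Accommodate: 7p + 10(1−p) = −3p + 10.
Setting these equal: 13p − 5 = −3p + 10 ⇒ 16p = 15 ⇒ p = 15/16, and the value is (13)·(15/16) − 5 = 115/16.
For Firm B: with q = P(Fight), equating Invest's and Hold's payoffs gives q + 7 = −15q + 10 ⇒ q = 3/16.

115/16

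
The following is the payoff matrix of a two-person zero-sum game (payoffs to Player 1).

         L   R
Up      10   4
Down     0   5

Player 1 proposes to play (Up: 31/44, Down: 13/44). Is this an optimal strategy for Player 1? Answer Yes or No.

No

Against L this mix gives (31/44)·10 + (13/44)·0 = 155/22.
Against R this mix gives (31/44)·4 + (13/44)·5 = 189/44.
Player 2 will play R, holding Player 1 to 189/44. Shifting weight toward the row that does better against R would raise this floor (the equalizing mix achieves 50/11 against both R and L), so the proposed strategy is not optimal.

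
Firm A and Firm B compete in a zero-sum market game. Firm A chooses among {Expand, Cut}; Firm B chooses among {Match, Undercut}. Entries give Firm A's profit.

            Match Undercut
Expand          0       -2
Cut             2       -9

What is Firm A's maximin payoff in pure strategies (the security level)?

Row minima: Expand → -2, Cut → -9.
The best of these is -2.

-2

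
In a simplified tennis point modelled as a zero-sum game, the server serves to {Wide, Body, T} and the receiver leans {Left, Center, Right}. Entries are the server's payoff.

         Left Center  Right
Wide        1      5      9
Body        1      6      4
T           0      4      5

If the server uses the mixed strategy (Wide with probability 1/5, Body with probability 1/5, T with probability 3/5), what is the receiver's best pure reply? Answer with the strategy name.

Left

If the receiver plays Left, the server's expected payoff is (1/5)·1 + (1/5)·1 + (3/5)·0 = 2/5.
If the receiver plays Center, the server's expected payoff is (1/5)·5 + (1/5)·6 + (3/5)·4 = 23/5.
If the receiver plays Right, the server's expected payoff is (1/5)·9 + (1/5)·4 + (3/5)·5 = 28/5.
The receiver minimizes the server's payoff; the smallest is 2/5, so the best response is Left.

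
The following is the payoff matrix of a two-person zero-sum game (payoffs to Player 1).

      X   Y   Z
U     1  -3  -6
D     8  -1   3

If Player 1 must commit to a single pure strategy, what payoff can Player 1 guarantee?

-1

Row minima: U → -6, D → -1.
The best of these is -1.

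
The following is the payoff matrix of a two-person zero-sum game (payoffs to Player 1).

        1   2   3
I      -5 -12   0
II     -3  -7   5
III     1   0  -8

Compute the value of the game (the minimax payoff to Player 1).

Row minima: I → -12, II → -7, III → -8; maximin = -7.
Column maxima: 1 → 1, 2 → 0, 3 → 5; minimax = 0.
-7 ≠ 0, so there is no saddle point; optimal play is mixed.
I is strictly dominated by II, so Player 1 never plays it.
1 is strictly dominated by 2 (it gives Player 1 strictly more in every row), so Player 2 never plays it.
On the remaining 2×2 (II, III vs 2, 3):
Let Player 1 play II with probability p. Expected payoff against 2: (-7)p + 0(1−p) = −7p; against 3: 5p + (-8)(1−p) = 13p − 8.
Setting these equal: −7p = 13p − 8 ⇒ −20p = -8 ⇒ p = 2/5, and the value is (-7)·(2/5) = -14/5.
For Player 2: with q = P(2), equating II's and III's payoffs gives −12q + 5 = 8q − 8 ⇒ q = 13/20.

-14/5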